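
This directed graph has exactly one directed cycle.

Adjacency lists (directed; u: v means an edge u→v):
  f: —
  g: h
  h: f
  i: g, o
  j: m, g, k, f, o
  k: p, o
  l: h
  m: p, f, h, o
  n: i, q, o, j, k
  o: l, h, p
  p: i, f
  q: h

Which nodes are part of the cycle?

i, o, p

DFS with gray/black marking from i:
i gray
  g gray
    h gray
      f gray
      f black
    h black
  g black
  o gray
    l gray
      l→h: h black — skip
    l black
    o→h: h black — skip
    p gray
      p→i: i is gray → back edge
Back edge closes the cycle i → o → p → i; its vertices are {i, o, p}.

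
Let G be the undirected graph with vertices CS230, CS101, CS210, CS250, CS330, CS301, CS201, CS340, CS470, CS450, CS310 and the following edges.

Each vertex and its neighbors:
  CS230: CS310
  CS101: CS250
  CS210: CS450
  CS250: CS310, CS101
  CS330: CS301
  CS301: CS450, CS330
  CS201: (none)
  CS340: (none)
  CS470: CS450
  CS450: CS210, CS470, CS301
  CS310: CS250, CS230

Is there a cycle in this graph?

No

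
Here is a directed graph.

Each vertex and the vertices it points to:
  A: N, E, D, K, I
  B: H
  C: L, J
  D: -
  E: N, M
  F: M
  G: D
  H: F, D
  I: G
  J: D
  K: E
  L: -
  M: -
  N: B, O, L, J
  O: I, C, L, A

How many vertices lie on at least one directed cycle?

5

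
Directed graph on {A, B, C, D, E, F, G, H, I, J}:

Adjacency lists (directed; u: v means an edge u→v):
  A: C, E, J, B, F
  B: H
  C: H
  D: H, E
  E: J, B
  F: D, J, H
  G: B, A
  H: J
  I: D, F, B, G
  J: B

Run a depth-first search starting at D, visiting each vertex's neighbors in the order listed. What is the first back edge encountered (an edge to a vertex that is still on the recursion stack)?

DFS from D (visiting each vertex's neighbors in the order listed); mark gray on enter, black on exit:
D gray
  H gray
    J gray
      B gray
        B→H: H is gray → back edge
First back edge: B → H.

B->H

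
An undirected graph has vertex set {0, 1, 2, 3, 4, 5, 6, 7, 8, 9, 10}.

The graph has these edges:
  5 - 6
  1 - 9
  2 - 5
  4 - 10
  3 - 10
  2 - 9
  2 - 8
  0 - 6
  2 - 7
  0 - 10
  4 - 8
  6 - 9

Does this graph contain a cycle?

Yes

DFS, tracking each vertex's parent; an edge to a visited non-parent vertex closes a cycle.
Start from 1:
visit 1 (parent –)
  visit 9 (parent 1)
    visit 2 (parent 9)
      2–9: parent, skip
      visit 8 (parent 2)
        visit 4 (parent 8)
          visit 10 (parent 4)
            visit 3 (parent 10)
              3–10: parent, skip
            10–4: parent, skip
            visit 0 (parent 10)
              visit 6 (parent 0)
                visit 5 (parent 6)
                  5–2: 2 visited and ≠ parent → cycle
Cycle: 2 – 8 – 4 – 10 – 0 – 6 – 5 – 2.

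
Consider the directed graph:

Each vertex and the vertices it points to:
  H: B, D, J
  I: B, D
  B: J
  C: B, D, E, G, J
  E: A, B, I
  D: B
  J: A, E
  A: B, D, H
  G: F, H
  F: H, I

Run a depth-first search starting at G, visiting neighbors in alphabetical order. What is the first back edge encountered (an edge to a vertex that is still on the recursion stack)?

A->B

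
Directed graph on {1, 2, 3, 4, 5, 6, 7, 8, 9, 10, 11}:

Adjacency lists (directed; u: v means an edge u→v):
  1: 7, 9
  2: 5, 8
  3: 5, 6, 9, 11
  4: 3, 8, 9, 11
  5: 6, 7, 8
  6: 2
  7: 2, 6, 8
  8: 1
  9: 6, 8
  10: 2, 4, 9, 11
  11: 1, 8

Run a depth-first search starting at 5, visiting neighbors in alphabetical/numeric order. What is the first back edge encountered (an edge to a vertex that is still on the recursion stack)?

2->5

DFS from 5 (visiting neighbors in alphabetical/numeric order); mark gray on enter, black on exit:
5 gray
  6 gray
    2 gray
      2→5: 5 is gray → back edge
First back edge: 2 → 5.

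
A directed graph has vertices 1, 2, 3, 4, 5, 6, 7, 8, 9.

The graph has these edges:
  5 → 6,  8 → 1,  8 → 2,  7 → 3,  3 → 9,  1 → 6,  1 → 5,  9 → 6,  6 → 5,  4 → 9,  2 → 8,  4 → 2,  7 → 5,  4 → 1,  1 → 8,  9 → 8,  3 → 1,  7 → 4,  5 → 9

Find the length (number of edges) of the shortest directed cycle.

2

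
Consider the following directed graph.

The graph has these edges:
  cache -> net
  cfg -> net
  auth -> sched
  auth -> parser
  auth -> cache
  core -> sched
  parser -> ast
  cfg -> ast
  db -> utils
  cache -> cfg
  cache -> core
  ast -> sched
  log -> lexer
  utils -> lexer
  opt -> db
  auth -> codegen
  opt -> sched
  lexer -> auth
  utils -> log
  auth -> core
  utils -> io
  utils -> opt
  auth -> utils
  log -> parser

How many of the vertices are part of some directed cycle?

A vertex is on a directed cycle iff it belongs to a strongly connected component of size ≥ 2 (or has a self-loop).
The vertices on cycles are {db, log, opt, auth, lexer, utils} — 6 in total.

6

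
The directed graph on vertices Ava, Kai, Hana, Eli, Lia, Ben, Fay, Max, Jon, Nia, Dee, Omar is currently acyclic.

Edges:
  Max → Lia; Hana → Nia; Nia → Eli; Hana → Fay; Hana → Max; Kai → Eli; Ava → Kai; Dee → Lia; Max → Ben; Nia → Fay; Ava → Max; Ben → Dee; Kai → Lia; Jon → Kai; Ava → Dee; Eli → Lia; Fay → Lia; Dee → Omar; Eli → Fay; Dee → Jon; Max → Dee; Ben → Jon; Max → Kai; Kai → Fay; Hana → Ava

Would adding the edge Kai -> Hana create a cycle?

Adding Kai→Hana creates a cycle iff Hana can already reach Kai.
Path from Hana: Hana → Ava → Kai.
So Hana → … → Kai → Hana is a cycle.

Yes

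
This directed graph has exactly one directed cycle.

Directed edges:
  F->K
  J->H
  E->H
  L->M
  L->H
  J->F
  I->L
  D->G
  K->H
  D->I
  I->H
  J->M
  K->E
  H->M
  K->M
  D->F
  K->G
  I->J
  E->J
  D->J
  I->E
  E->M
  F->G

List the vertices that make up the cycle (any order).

E, F, J, K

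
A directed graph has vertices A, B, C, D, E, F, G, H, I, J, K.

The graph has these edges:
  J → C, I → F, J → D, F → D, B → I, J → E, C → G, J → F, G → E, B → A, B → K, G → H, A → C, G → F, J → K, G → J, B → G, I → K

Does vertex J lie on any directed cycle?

Yes

J is on a cycle iff J can reach itself via ≥1 edge.
J → C → G → J — yes.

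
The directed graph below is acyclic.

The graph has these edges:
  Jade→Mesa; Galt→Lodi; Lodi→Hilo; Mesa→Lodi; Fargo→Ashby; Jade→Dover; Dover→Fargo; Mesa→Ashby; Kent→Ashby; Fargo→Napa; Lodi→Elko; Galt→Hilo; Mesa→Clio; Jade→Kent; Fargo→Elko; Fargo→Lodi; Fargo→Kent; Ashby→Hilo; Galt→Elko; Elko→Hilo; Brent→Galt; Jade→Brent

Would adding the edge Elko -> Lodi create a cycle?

Adding Elko→Lodi creates a cycle iff Lodi can already reach Elko.
Path from Lodi: Lodi → Elko.
So Lodi → … → Elko → Lodi is a cycle.

Yes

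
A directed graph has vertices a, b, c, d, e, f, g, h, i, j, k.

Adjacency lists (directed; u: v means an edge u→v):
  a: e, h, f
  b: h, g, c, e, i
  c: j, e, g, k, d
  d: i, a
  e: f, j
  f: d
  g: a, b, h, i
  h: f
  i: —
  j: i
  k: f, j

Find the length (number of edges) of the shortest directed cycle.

2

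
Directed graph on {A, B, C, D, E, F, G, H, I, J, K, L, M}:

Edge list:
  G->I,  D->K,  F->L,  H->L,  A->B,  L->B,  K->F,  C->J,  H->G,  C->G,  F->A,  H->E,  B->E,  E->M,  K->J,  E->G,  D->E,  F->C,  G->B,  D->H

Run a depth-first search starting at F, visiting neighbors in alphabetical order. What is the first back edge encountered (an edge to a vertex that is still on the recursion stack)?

DFS from F (visiting neighbors in alphabetical order); mark gray on enter, black on exit:
F gray
  A gray
    B gray
      E gray
        G gray
          G→B: B is gray → back edge
First back edge: G → B.

G→B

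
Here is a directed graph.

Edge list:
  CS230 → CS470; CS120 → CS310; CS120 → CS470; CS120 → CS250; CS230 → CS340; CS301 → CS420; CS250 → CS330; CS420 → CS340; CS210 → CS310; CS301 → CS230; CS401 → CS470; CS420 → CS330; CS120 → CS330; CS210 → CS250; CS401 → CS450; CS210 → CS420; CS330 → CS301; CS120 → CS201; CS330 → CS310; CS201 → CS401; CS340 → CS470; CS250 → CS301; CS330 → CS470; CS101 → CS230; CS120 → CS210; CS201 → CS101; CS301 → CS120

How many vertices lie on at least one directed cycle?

6

A vertex is on a directed cycle iff it belongs to a strongly connected component of size ≥ 2 (or has a self-loop).
The vertices on cycles are {CS120, CS210, CS250, CS301, CS330, CS420} — 6 in total.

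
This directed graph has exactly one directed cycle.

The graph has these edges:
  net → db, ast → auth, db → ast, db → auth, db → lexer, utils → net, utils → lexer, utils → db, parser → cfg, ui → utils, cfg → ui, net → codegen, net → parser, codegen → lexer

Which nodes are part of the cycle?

ui, cfg, net, utils, parser

DFS with gray/black marking from ui:
ui gray
  utils gray
    db gray
      lexer gray
      lexer black
      auth gray
      auth black
      ast gray
        ast→auth: auth black — skip
      ast black
    db black
    net gray
      codegen gray
        codegen→lexer: lexer black — skip
      codegen black
      parser gray
        cfg gray
          cfg→ui: ui is gray → back edge
Back edge closes the cycle ui → utils → net → parser → cfg → ui; its vertices are {ui, cfg, net, utils, parser}.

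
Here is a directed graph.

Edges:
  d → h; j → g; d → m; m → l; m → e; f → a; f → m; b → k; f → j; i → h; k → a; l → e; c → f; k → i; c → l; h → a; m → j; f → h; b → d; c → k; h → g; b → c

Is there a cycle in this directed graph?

No

DFS with white/gray/black marking, starting from g:
g gray
g black
a gray
a black
b gray
  k gray
    k→a: a black — skip
    i gray
      h gray
        h→a: a black — skip
        h→g: g black — skip
      h black
    i black
  k black
  d gray
    d→h: h black — skip
    m gray
      j gray
        j→g: g black — skip
      j black
      l gray
        e gray
        e black
      l black
      m→e: e black — skip
    m black
  d black
  c gray
    c→k: k black — skip
    f gray
      f→m: m black — skip
      f→a: a black — skip
      f→j: j black — skip
      f→h: h black — skip
    f black
    c→l: l black — skip
  c black
b black
Every edge goes to a white or black vertex — no back edge, so the graph is acyclic.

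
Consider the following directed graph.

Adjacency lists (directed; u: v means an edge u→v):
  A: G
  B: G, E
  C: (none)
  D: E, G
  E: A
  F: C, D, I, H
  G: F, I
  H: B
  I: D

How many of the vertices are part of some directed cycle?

A vertex is on a directed cycle iff it belongs to a strongly connected component of size ≥ 2 (or has a self-loop).
The vertices on cycles are {A, B, D, E, F, G, H, I} — 8 in total.

8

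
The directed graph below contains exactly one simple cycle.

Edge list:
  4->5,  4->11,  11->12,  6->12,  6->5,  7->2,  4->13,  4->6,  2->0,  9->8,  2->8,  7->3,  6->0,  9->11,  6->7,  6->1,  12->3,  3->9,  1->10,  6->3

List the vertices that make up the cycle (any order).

3, 9, 11, 12

DFS with gray/black marking from 11:
11 gray
  12 gray
    3 gray
      9 gray
        9→11: 11 is gray → back edge
Back edge closes the cycle 11 → 12 → 3 → 9 → 11; its vertices are {3, 9, 11, 12}.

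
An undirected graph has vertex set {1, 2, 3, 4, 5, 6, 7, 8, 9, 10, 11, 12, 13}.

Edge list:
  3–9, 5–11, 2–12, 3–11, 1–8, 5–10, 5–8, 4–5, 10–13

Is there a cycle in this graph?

No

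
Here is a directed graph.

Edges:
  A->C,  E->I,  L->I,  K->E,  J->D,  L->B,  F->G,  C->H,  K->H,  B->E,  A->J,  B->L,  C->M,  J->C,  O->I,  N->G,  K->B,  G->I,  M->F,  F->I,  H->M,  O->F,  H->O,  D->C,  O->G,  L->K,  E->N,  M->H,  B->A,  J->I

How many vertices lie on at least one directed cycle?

5

A vertex is on a directed cycle iff it belongs to a strongly connected component of size ≥ 2 (or has a self-loop).
The vertices on cycles are {B, H, K, L, M} — 5 in total.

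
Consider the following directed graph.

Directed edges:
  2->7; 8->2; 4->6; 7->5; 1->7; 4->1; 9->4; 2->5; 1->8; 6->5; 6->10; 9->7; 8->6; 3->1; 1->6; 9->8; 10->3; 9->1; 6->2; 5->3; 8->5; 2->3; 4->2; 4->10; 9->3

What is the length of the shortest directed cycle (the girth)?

4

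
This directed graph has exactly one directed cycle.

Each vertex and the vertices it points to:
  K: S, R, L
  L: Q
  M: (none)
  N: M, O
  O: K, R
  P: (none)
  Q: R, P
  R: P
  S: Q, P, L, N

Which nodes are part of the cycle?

DFS with gray/black marking from K:
K gray
  S gray
    Q gray
      R gray
        P gray
        P black
      R black
      Q→P: P black — skip
    Q black
    S→P: P black — skip
    L gray
      L→Q: Q black — skip
    L black
    N gray
      M gray
      M black
      O gray
        O→K: K is gray → back edge
Back edge closes the cycle K → S → N → O → K; its vertices are {K, N, O, S}.

K, N, O, S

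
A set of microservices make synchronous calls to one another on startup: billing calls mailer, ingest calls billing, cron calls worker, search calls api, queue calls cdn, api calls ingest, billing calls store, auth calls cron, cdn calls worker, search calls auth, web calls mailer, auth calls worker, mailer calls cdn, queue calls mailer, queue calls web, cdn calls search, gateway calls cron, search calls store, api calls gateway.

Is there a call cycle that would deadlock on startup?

DFS with white/gray/black marking, starting from cron:
cron gray
  worker gray
  worker black
cron black
api gray
  ingest gray
    billing gray
      mailer gray
        cdn gray
          cdn→worker: worker black — skip
          search gray
            store gray
            store black
            search→api: api is gray → back edge
Back edge found, so a cycle exists: api → ingest → billing → mailer → cdn → search → api.

Yes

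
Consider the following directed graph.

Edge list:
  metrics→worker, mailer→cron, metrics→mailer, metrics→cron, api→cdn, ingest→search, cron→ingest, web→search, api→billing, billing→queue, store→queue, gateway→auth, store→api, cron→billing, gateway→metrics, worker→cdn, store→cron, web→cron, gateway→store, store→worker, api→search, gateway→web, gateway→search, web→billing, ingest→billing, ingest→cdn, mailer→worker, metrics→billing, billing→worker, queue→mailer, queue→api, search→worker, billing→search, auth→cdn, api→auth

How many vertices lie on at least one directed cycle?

A vertex is on a directed cycle iff it belongs to a strongly connected component of size ≥ 2 (or has a self-loop).
The vertices on cycles are {api, cron, queue, ingest, mailer, billing} — 6 in total.

6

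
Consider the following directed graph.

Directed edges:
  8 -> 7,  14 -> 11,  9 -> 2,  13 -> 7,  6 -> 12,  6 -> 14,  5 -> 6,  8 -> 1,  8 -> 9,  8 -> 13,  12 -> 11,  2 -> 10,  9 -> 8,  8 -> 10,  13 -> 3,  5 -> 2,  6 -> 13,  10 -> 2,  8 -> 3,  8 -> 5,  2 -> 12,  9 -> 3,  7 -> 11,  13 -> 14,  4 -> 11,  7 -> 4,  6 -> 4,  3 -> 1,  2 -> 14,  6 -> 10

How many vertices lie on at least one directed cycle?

4

A vertex is on a directed cycle iff it belongs to a strongly connected component of size ≥ 2 (or has a self-loop).
The vertices on cycles are {2, 8, 9, 10} — 4 in total.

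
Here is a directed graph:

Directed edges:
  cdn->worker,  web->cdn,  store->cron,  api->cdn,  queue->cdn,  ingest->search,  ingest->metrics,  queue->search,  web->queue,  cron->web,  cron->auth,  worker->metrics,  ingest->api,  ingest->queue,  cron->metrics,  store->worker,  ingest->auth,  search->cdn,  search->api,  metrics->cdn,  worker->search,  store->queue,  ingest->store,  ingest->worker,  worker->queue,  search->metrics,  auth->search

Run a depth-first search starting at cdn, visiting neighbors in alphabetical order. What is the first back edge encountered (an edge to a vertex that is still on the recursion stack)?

DFS from cdn (visiting neighbors in alphabetical order); mark gray on enter, black on exit:
cdn gray
  worker gray
    metrics gray
      metrics→cdn: cdn is gray → back edge
First back edge: metrics → cdn.

metrics->cdn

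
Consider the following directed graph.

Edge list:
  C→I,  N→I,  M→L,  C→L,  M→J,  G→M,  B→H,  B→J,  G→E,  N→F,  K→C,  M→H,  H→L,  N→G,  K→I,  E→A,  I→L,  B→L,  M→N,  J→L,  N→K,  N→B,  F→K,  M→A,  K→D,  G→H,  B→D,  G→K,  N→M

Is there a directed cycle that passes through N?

Yes

N is on a cycle iff N can reach itself via ≥1 edge.
N → M → N — yes.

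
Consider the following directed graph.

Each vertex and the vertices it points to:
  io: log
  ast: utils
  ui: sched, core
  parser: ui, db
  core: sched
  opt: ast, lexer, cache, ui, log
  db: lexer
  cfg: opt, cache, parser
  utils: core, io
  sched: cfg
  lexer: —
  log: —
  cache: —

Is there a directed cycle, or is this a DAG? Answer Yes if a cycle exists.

Yes

DFS with white/gray/black marking, starting from cache:
cache gray
cache black
io gray
  log gray
  log black
io black
ast gray
  utils gray
    core gray
      sched gray
        cfg gray
          opt gray
            opt→ast: ast is gray → back edge
Back edge found, so a cycle exists: ast → utils → core → sched → cfg → opt → ast.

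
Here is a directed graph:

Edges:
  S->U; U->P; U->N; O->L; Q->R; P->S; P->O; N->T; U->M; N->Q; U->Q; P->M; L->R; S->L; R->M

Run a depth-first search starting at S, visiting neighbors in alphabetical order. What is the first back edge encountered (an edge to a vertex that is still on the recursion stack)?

DFS from S (visiting neighbors in alphabetical order); mark gray on enter, black on exit:
S gray
  L gray
    R gray
      M gray
      M black
    R black
  L black
  U gray
    U→M: M black — skip
    N gray
      Q gray
        Q→R: R black — skip
      Q black
      T gray
      T black
    N black
    P gray
      P→M: M black — skip
      O gray
        O→L: L black — skip
      O black
      P→S: S is gray → back edge
First back edge: P → S.

P→S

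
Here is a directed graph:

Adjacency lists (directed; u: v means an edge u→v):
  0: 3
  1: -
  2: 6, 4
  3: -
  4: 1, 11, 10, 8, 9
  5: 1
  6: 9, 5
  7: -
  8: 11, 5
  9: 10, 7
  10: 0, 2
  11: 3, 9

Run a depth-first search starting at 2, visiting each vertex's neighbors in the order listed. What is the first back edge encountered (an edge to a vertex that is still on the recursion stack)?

10->2

DFS from 2 (visiting each vertex's neighbors in the order listed); mark gray on enter, black on exit:
2 gray
  6 gray
    9 gray
      10 gray
        0 gray
          3 gray
          3 black
        0 black
        10→2: 2 is gray → back edge
First back edge: 10 → 2.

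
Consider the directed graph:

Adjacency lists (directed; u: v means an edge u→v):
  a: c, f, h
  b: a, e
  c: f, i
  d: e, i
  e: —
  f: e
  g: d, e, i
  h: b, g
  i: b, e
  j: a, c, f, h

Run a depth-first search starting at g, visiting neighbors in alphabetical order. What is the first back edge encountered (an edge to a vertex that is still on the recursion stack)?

c→i

DFS from g (visiting neighbors in alphabetical order); mark gray on enter, black on exit:
g gray
  d gray
    e gray
    e black
    i gray
      b gray
        a gray
          c gray
            f gray
              f→e: e black — skip
            f black
            c→i: i is gray → back edge
First back edge: c → i.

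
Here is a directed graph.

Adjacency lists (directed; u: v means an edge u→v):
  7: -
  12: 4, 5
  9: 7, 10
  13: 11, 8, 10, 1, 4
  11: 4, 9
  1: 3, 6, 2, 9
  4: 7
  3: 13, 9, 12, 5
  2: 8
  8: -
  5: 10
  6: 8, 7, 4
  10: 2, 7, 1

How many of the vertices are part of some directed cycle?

8

A vertex is on a directed cycle iff it belongs to a strongly connected component of size ≥ 2 (or has a self-loop).
The vertices on cycles are {1, 3, 5, 9, 10, 11, 12, 13} — 8 in total.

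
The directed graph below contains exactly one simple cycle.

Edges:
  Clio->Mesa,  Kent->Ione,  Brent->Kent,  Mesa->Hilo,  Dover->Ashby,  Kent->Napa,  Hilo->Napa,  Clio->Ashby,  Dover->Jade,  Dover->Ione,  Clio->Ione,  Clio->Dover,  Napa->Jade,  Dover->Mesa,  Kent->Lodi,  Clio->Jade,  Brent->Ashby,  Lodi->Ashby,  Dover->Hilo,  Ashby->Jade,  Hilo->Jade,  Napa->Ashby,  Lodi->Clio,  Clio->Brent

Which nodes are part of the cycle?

Clio, Kent, Lodi, Brent

DFS with gray/black marking from Lodi:
Lodi gray
  Ashby gray
    Jade gray
    Jade black
  Ashby black
  Clio gray
    Ione gray
    Ione black
    Dover gray
      Hilo gray
        Hilo→Jade: Jade black — skip
        Napa gray
          Napa→Ashby: Ashby black — skip
          Napa→Jade: Jade black — skip
        Napa black
      Hilo black
      Dover→Jade: Jade black — skip
      Mesa gray
        Mesa→Hilo: Hilo black — skip
      Mesa black
      Dover→Ione: Ione black — skip
      Dover→Ashby: Ashby black — skip
    Dover black
    Clio→Ashby: Ashby black — skip
    Clio→Mesa: Mesa black — skip
    Clio→Jade: Jade black — skip
    Brent gray
      Kent gray
        Kent→Ione: Ione black — skip
        Kent→Lodi: Lodi is gray → back edge
Back edge closes the cycle Lodi → Clio → Brent → Kent → Lodi; its vertices are {Clio, Kent, Lodi, Brent}.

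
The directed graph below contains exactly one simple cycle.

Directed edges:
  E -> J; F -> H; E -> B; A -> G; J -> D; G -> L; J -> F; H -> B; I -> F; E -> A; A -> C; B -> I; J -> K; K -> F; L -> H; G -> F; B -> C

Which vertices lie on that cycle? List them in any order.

B, F, H, I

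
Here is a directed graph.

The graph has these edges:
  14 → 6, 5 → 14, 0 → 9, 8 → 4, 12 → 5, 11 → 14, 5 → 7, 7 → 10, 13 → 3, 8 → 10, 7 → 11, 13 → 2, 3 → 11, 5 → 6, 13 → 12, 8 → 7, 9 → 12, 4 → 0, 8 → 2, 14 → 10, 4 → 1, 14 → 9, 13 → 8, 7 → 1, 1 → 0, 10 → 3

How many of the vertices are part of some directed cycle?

A vertex is on a directed cycle iff it belongs to a strongly connected component of size ≥ 2 (or has a self-loop).
The vertices on cycles are {0, 1, 3, 5, 7, 9, 10, 11, 12, 14} — 10 in total.

10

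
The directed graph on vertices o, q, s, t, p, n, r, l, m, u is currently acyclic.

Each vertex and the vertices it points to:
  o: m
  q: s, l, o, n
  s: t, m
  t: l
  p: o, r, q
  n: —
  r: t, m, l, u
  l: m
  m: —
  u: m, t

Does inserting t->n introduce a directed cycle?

Adding t→n creates a cycle iff n can already reach t.
Explore from n: no path reaches t. The graph stays acyclic.

No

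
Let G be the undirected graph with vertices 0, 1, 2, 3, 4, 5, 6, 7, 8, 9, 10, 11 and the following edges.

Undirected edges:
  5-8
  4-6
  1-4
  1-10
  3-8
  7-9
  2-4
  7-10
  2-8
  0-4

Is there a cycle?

DFS, tracking each vertex's parent; an edge to a visited non-parent vertex closes a cycle.
Start from 3:
visit 3 (parent –)
  visit 8 (parent 3)
    visit 2 (parent 8)
      2–8: parent, skip
      visit 4 (parent 2)
        visit 6 (parent 4)
          6–4: parent, skip
        visit 1 (parent 4)
          visit 10 (parent 1)
            10–1: parent, skip
            visit 7 (parent 10)
              7–10: parent, skip
              visit 9 (parent 7)
                9–7: parent, skip
          1–4: parent, skip
        4–2: parent, skip
        visit 0 (parent 4)
          0–4: parent, skip
    visit 5 (parent 8)
      5–8: parent, skip
    8–3: parent, skip
visit 11 (parent –)
No non-parent visited neighbor found — the graph is a forest.

No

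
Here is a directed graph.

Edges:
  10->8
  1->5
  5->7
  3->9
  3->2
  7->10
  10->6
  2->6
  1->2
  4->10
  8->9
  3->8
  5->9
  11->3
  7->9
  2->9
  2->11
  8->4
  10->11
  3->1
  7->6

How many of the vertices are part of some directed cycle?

A vertex is on a directed cycle iff it belongs to a strongly connected component of size ≥ 2 (or has a self-loop).
The vertices on cycles are {1, 2, 3, 4, 5, 7, 8, 10, 11} — 9 in total.

9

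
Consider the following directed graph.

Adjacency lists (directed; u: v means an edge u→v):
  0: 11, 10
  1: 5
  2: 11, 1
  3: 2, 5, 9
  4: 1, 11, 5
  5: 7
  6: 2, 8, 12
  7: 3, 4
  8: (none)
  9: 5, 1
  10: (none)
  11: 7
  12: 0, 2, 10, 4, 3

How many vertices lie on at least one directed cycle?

8

A vertex is on a directed cycle iff it belongs to a strongly connected component of size ≥ 2 (or has a self-loop).
The vertices on cycles are {1, 2, 3, 4, 5, 7, 9, 11} — 8 in total.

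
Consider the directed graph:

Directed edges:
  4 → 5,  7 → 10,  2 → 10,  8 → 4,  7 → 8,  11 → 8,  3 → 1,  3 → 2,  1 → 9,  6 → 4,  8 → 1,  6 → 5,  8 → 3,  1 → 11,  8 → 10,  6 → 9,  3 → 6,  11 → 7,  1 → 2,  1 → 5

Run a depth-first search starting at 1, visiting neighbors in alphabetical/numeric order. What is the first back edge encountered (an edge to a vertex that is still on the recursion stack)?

8→1

DFS from 1 (visiting neighbors in alphabetical/numeric order); mark gray on enter, black on exit:
1 gray
  2 gray
    10 gray
    10 black
  2 black
  5 gray
  5 black
  9 gray
  9 black
  11 gray
    7 gray
      8 gray
        8→1: 1 is gray → back edge
First back edge: 8 → 1.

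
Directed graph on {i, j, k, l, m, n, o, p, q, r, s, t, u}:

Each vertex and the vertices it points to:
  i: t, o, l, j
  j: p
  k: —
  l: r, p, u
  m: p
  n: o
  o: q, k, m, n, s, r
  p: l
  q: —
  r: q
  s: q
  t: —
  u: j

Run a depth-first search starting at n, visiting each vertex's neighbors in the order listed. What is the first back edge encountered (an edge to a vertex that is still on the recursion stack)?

DFS from n (visiting each vertex's neighbors in the order listed); mark gray on enter, black on exit:
n gray
  o gray
    q gray
    q black
    k gray
    k black
    m gray
      p gray
        l gray
          r gray
            r→q: q black — skip
          r black
          l→p: p is gray → back edge
First back edge: l → p.

l→p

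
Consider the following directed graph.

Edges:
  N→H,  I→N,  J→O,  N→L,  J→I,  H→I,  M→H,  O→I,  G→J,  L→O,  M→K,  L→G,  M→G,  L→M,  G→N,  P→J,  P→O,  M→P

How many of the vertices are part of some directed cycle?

A vertex is on a directed cycle iff it belongs to a strongly connected component of size ≥ 2 (or has a self-loop).
The vertices on cycles are {G, H, I, J, L, M, N, O, P} — 9 in total.

9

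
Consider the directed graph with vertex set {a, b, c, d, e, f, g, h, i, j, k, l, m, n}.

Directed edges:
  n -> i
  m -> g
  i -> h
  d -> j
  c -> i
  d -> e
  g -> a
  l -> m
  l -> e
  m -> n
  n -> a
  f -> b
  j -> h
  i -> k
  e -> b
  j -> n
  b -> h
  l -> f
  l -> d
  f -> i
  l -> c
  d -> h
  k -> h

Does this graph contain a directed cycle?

No

DFS with white/gray/black marking, starting from c:
c gray
  i gray
    k gray
      h gray
      h black
    k black
    i→h: h black — skip
  i black
c black
a gray
a black
b gray
  b→h: h black — skip
b black
d gray
  j gray
    j→h: h black — skip
    n gray
      n→a: a black — skip
      n→i: i black — skip
    n black
  j black
  d→h: h black — skip
  e gray
    e→b: b black — skip
  e black
d black
f gray
  f→b: b black — skip
  f→i: i black — skip
f black
g gray
  g→a: a black — skip
g black
l gray
  l→e: e black — skip
  l→f: f black — skip
  m gray
    m→n: n black — skip
    m→g: g black — skip
  m black
  l→d: d black — skip
  l→c: c black — skip
l black
Every edge goes to a white or black vertex — no back edge, so the graph is acyclic.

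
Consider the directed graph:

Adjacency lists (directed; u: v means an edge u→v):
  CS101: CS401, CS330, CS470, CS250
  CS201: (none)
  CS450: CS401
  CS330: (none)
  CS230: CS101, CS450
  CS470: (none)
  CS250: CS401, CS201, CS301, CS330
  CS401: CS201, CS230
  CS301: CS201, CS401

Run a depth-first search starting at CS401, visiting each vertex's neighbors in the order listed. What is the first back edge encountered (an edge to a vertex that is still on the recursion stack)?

CS101→CS401

DFS from CS401 (visiting each vertex's neighbors in the order listed); mark gray on enter, black on exit:
CS401 gray
  CS201 gray
  CS201 black
  CS230 gray
    CS101 gray
      CS101→CS401: CS401 is gray → back edge
First back edge: CS101 → CS401.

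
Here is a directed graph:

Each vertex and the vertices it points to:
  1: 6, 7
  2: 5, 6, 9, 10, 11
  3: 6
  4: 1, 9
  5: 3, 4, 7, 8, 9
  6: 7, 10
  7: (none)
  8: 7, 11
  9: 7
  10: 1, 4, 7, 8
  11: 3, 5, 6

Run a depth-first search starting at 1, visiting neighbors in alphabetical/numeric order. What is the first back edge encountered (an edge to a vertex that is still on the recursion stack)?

10→1

DFS from 1 (visiting neighbors in alphabetical/numeric order); mark gray on enter, black on exit:
1 gray
  6 gray
    7 gray
    7 black
    10 gray
      10→1: 1 is gray → back edge
First back edge: 10 → 1.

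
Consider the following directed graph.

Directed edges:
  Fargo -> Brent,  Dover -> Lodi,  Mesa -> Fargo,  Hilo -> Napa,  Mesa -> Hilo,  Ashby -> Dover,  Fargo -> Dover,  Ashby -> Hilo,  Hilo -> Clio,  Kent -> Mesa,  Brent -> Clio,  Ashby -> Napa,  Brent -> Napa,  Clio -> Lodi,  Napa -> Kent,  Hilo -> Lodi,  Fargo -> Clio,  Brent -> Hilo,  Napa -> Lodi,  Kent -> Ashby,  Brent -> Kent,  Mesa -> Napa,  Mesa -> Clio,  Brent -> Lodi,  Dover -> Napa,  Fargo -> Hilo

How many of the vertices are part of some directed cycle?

A vertex is on a directed cycle iff it belongs to a strongly connected component of size ≥ 2 (or has a self-loop).
The vertices on cycles are {Hilo, Kent, Mesa, Napa, Ashby, Brent, Dover, Fargo} — 8 in total.

8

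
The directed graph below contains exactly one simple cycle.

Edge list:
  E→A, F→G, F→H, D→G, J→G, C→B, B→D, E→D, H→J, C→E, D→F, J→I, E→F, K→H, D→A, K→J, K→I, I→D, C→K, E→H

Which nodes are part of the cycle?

D, F, H, I, J

DFS with gray/black marking from J:
J gray
  G gray
  G black
  I gray
    D gray
      A gray
      A black
      F gray
        H gray
          H→J: J is gray → back edge
Back edge closes the cycle J → I → D → F → H → J; its vertices are {D, F, H, I, J}.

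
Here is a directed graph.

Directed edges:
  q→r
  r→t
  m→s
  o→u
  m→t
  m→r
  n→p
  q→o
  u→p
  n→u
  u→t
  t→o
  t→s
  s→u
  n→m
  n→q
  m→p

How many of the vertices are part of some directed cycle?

A vertex is on a directed cycle iff it belongs to a strongly connected component of size ≥ 2 (or has a self-loop).
The vertices on cycles are {o, s, t, u} — 4 in total.

4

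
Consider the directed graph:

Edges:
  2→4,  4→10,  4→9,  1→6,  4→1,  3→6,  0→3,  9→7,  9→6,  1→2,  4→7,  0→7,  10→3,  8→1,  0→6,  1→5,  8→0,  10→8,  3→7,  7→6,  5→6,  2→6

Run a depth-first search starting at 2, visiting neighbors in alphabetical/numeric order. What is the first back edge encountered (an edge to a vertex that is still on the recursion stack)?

DFS from 2 (visiting neighbors in alphabetical/numeric order); mark gray on enter, black on exit:
2 gray
  4 gray
    1 gray
      1→2: 2 is gray → back edge
First back edge: 1 → 2.

1->2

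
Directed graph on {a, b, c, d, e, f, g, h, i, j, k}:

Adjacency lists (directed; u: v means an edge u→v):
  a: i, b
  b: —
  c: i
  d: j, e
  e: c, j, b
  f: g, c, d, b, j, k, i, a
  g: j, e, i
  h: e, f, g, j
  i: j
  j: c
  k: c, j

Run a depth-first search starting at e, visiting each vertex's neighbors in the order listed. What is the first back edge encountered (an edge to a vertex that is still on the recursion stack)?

j→c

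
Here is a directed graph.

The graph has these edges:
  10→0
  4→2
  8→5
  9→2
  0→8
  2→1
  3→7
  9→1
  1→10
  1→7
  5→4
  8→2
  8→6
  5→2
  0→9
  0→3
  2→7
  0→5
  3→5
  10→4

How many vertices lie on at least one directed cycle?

9

A vertex is on a directed cycle iff it belongs to a strongly connected component of size ≥ 2 (or has a self-loop).
The vertices on cycles are {0, 1, 2, 3, 4, 5, 8, 9, 10} — 9 in total.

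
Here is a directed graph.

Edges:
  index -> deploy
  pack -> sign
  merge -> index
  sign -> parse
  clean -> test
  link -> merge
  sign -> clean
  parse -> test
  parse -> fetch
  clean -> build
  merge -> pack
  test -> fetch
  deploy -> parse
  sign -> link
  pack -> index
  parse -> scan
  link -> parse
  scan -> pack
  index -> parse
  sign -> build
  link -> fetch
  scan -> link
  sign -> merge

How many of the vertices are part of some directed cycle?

8

A vertex is on a directed cycle iff it belongs to a strongly connected component of size ≥ 2 (or has a self-loop).
The vertices on cycles are {link, pack, scan, sign, index, merge, parse, deploy} — 8 in total.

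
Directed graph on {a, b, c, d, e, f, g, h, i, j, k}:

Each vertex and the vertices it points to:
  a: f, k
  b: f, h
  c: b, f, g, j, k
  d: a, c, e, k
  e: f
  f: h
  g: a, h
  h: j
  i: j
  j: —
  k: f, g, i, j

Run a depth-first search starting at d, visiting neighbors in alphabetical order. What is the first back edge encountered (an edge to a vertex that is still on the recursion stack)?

DFS from d (visiting neighbors in alphabetical order); mark gray on enter, black on exit:
d gray
  a gray
    f gray
      h gray
        j gray
        j black
      h black
    f black
    k gray
      k→f: f black — skip
      g gray
        g→a: a is gray → back edge
First back edge: g → a.

g->a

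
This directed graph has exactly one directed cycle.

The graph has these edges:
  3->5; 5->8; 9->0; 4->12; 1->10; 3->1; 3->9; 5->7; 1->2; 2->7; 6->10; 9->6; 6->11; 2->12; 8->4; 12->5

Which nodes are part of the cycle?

4, 5, 8, 12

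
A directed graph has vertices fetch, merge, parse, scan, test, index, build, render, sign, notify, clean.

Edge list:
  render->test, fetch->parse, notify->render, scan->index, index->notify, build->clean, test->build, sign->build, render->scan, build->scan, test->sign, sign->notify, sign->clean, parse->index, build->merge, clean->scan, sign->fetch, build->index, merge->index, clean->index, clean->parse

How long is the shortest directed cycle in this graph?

4

For each vertex v, BFS finds the shortest path from v back to v.
The shortest such closed walk is render → test → sign → notify → render, length 4.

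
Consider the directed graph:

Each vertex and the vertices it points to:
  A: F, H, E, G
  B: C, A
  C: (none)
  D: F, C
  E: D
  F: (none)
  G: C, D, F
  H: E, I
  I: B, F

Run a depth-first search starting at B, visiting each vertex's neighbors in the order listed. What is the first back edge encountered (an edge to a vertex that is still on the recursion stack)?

DFS from B (visiting each vertex's neighbors in the order listed); mark gray on enter, black on exit:
B gray
  C gray
  C black
  A gray
    F gray
    F black
    H gray
      E gray
        D gray
          D→F: F black — skip
          D→C: C black — skip
        D black
      E black
      I gray
        I→B: B is gray → back edge
First back edge: I → B.

I->B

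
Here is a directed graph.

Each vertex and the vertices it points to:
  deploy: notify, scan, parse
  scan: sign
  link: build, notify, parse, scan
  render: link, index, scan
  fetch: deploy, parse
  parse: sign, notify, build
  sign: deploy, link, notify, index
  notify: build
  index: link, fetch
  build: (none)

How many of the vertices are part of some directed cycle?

7

A vertex is on a directed cycle iff it belongs to a strongly connected component of size ≥ 2 (or has a self-loop).
The vertices on cycles are {link, scan, sign, fetch, index, parse, deploy} — 7 in total.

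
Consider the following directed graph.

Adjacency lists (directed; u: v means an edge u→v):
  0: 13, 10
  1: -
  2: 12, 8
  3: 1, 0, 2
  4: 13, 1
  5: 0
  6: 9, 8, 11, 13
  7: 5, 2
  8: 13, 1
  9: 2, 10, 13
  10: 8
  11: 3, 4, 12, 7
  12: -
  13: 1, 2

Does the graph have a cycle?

Yes

DFS with white/gray/black marking, starting from 10:
10 gray
  8 gray
    13 gray
      1 gray
      1 black
      2 gray
        12 gray
        12 black
        2→8: 8 is gray → back edge
Back edge found, so a cycle exists: 8 → 13 → 2 → 8.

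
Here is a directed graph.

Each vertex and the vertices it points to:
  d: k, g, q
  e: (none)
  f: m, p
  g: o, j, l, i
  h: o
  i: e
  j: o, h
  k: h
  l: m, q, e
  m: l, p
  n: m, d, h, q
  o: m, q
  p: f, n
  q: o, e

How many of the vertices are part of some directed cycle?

A vertex is on a directed cycle iff it belongs to a strongly connected component of size ≥ 2 (or has a self-loop).
The vertices on cycles are {d, f, g, h, j, k, l, m, n, o, p, q} — 12 in total.

12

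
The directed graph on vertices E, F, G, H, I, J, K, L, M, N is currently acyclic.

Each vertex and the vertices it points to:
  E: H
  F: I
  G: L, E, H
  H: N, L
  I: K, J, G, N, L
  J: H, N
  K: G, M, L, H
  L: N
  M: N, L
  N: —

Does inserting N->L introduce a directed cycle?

Yes

Adding N→L creates a cycle iff L can already reach N.
Path from L: L → N.
So L → … → N → L is a cycle.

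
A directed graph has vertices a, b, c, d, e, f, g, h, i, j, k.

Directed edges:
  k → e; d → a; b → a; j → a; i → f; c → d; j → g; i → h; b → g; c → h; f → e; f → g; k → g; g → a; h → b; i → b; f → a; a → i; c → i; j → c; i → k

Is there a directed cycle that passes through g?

Yes

g is on a cycle iff g can reach itself via ≥1 edge.
g → a → i → b → g — yes.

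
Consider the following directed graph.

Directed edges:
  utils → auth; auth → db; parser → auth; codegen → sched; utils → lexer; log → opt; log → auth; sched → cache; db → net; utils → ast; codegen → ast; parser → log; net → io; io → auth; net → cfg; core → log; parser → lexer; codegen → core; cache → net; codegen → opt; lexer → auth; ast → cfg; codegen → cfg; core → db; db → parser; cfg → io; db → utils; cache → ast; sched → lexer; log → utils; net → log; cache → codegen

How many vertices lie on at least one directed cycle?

A vertex is on a directed cycle iff it belongs to a strongly connected component of size ≥ 2 (or has a self-loop).
The vertices on cycles are {db, io, ast, cfg, log, net, auth, cache, lexer, sched, utils, parser, codegen} — 13 in total.

13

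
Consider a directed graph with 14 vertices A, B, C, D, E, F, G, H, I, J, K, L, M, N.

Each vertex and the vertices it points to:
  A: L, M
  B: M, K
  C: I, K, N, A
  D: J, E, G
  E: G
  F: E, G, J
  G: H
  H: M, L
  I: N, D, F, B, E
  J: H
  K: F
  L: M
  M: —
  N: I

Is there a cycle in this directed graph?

DFS with white/gray/black marking, starting from C:
C gray
  I gray
    N gray
      N→I: I is gray → back edge
Back edge found, so a cycle exists: I → N → I.

Yes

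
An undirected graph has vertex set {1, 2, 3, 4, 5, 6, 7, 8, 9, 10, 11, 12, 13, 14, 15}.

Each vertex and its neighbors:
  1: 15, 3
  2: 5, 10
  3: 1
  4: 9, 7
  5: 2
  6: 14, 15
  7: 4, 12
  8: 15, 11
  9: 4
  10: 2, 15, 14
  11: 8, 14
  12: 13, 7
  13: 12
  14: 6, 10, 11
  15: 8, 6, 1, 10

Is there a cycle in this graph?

Yes

DFS, tracking each vertex's parent; an edge to a visited non-parent vertex closes a cycle.
Start from 5:
visit 5 (parent –)
  visit 2 (parent 5)
    2–5: parent, skip
    visit 10 (parent 2)
      10–2: parent, skip
      visit 15 (parent 10)
        visit 8 (parent 15)
          8–15: parent, skip
          visit 11 (parent 8)
            11–8: parent, skip
            visit 14 (parent 11)
              visit 6 (parent 14)
                6–14: parent, skip
                6–15: 15 visited and ≠ parent → cycle
Cycle: 15 – 8 – 11 – 14 – 6 – 15.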